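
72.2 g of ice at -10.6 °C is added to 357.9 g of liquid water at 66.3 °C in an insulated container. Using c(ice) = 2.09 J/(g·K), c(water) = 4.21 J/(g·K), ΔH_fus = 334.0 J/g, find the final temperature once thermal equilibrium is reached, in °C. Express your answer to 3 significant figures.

T_f = 41.0 °C

Heat to bring ice to 0 °C and melt it: q₁ = 72.2×2.09×10.6 + 72.2×334.0 = 25714 J
Heat the water can supply cooling to 0 °C: 357.9×4.21×66.3 = 99898.1 J > q₁, so all ice melts.
Energy balance: 357.9×4.21×(66.3 − T) = 25714 + 72.2×4.21×(T − 0)
1506.759(66.3 − T) = 25714 + 303.962 T
99898.1 − 25714 = 1810.721 T
T = 74184.1 / 1810.721 = 40.97 °C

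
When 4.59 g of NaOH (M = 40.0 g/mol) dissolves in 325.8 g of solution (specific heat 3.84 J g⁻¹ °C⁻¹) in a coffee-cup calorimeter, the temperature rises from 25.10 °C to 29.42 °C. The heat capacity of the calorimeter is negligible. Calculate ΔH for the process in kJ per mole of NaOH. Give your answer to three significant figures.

|ΔT| = |29.42 − 25.10| = 4.32 °C
|q_surr| = (325.8 × 3.84) × 4.32 = 1251.072 × 4.32 = 5405 J
n(NaOH) = 4.59 / 40.0 = 0.1148 mol
Temperature rose, so q_rxn = −|q_surr| = -5.405 kJ
ΔH = q_rxn / n = -47.08 kJ/mol

ΔH = -47.1 kJ/mol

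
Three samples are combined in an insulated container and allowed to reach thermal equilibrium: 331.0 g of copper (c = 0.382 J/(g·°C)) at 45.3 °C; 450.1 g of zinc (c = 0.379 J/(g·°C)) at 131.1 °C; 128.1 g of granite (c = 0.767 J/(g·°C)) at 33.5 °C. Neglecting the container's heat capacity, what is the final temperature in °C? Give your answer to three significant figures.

Σ mᵢcᵢ(T − Tᵢ) = 0  ⇒  T = Σ mᵢcᵢTᵢ / Σ mᵢcᵢ
Σ mᵢcᵢ = 331.0×0.382 + 450.1×0.379 + 128.1×0.767 = 395.2826
Σ mᵢcᵢTᵢ = 126.442×45.3 + 170.5879×131.1 + 98.2527×33.5 = 31383
T = 31383 / 395.2826 = 79.39 °C

T_f = 79.4 °C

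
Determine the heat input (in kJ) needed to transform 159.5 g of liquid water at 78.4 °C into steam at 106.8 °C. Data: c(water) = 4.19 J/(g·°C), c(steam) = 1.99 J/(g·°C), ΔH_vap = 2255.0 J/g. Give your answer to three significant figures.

q1 (heat water 78.4→100.0 °C): 159.5 × 4.19 × 21.6 = 14435 J
q2 (vaporize at 100 °C): 159.5 × 2255.0 = 359673 J
q3 (heat steam 100.0→106.8 °C): 159.5 × 1.99 × 6.8 = 2158 J
Total: 14435 + 359673 + 2158 = 376266 J = 376 kJ

q = 376 kJ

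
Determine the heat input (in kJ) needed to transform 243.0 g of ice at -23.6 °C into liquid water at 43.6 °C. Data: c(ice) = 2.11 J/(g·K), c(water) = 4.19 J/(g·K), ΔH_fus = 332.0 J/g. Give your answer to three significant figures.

q1 (heat ice -23.6→0.0 °C): 243.0 × 2.11 × 23.6 = 12100 J
q2 (melt at 0 °C): 243.0 × 332.0 = 80676 J
q3 (heat water 0.0→43.6 °C): 243.0 × 4.19 × 43.6 = 44392 J
Total: 12100 + 80676 + 44392 = 137168 J = 137 kJ

q = 137 kJ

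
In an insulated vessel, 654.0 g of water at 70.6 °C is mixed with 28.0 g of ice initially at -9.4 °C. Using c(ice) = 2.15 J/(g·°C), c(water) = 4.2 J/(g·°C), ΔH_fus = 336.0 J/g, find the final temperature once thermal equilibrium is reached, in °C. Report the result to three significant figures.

T_f = 64.2 °C

Heat to bring ice to 0 °C and melt it: q₁ = 28.0×2.15×9.4 + 28.0×336.0 = 9973.9 J
Heat the water can supply cooling to 0 °C: 654.0×4.2×70.6 = 193924 J > q₁, so all ice melts.
Energy balance: 654.0×4.2×(70.6 − T) = 9973.9 + 28.0×4.2×(T − 0)
2746.8(70.6 − T) = 9973.9 + 117.6 T
193924 − 9973.9 = 2864.4 T
T = 183950.1 / 2864.4 = 64.22 °C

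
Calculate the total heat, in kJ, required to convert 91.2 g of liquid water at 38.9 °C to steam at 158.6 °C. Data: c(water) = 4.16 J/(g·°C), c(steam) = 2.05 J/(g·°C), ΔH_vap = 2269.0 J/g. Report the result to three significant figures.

q = 241 kJ

q1 (heat water 38.9→100.0 °C): 91.2 × 4.16 × 61.1 = 23181 J
q2 (vaporize at 100 °C): 91.2 × 2269.0 = 206933 J
q3 (heat steam 100.0→158.6 °C): 91.2 × 2.05 × 58.6 = 10956 J
Total: 23181 + 206933 + 10956 = 241070 J = 241 kJ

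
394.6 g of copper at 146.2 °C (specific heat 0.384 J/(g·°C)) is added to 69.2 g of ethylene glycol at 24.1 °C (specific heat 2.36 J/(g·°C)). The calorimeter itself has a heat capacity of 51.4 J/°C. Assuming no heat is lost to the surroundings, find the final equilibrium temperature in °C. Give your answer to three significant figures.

Heat lost by copper = heat gained by ethylene glycol + calorimeter.
(394.6)(0.384)(146.2 − T) = [(69.2)(2.36) + 51.4](T − 24.1)
151.5264 (146.2 − T) = 214.712 (T − 24.1)
22153 − 151.5264 T = 214.712 T − 5174.6
27327.6 = 366.2384 T
T = 74.62 °C

T_f = 74.6 °C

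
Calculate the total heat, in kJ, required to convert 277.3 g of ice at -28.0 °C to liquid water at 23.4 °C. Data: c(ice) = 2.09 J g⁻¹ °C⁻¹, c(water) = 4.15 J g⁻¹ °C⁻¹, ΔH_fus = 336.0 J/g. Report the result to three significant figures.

q = 136 kJ

q1 (heat ice -28.0→0.0 °C): 277.3 × 2.09 × 28.0 = 16228 J
q2 (melt at 0 °C): 277.3 × 336.0 = 93173 J
q3 (heat water 0.0→23.4 °C): 277.3 × 4.15 × 23.4 = 26929 J
Total: 16228 + 93173 + 26929 = 136330 J = 136 kJ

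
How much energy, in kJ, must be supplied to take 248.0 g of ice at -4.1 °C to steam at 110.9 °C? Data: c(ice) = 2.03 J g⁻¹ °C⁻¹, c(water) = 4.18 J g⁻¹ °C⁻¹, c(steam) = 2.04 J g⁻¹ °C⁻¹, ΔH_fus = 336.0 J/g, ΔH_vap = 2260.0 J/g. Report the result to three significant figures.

q = 755 kJ

q1 (heat ice -4.1→0.0 °C): 248.0 × 2.03 × 4.1 = 2064 J
q2 (melt at 0 °C): 248.0 × 336.0 = 83328 J
q3 (heat water 0.0→100.0 °C): 248.0 × 4.18 × 100.0 = 103664 J
q4 (vaporize at 100 °C): 248.0 × 2260.0 = 560480 J
q5 (heat steam 100.0→110.9 °C): 248.0 × 2.04 × 10.9 = 5515 J
Total: 2064 + 83328 + 103664 + 560480 + 5515 = 755051 J = 755 kJ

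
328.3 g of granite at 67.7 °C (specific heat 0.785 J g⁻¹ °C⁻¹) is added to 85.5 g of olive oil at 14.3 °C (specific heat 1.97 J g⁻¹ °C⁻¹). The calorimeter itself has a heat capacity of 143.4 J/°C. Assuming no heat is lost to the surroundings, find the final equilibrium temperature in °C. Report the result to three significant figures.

T_f = 38.5 °C

Heat lost by granite = heat gained by olive oil + calorimeter.
(328.3)(0.785)(67.7 − T) = [(85.5)(1.97) + 143.4](T − 14.3)
257.7155 (67.7 − T) = 311.835 (T − 14.3)
17447 − 257.7155 T = 311.835 T − 4459.2
21906.2 = 569.5505 T
T = 38.46 °C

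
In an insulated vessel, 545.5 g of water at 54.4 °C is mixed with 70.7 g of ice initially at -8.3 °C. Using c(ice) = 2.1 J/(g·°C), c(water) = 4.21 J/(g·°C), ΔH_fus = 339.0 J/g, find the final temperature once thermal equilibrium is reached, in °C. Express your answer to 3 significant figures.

T_f = 38.4 °C

Heat to bring ice to 0 °C and melt it: q₁ = 70.7×2.1×8.3 + 70.7×339.0 = 25200 J
Heat the water can supply cooling to 0 °C: 545.5×4.21×54.4 = 124933 J > q₁, so all ice melts.
Energy balance: 545.5×4.21×(54.4 − T) = 25200 + 70.7×4.21×(T − 0)
2296.555(54.4 − T) = 25200 + 297.647 T
124933 − 25200 = 2594.202 T
T = 99733 / 2594.202 = 38.44 °C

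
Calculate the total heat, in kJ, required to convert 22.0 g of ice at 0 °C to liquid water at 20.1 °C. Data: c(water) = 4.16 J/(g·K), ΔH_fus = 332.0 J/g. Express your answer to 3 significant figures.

q = 9.14 kJ

q1 (melt at 0 °C): 22.0 × 332.0 = 7304 J
q2 (heat water 0.0→20.1 °C): 22.0 × 4.16 × 20.1 = 1840 J
Total: 7304 + 1840 = 9144 J = 9.14 kJ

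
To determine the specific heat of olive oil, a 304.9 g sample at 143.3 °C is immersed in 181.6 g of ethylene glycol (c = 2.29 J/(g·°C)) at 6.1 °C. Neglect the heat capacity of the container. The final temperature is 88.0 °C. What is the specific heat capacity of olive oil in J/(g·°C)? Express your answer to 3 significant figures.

c = 2.02 J/(g·°C)

q_gained = (181.6 × 2.29) × (88.0 − 6.1) = 34060 J
q_lost = 304.9 × c × (143.3 − 88.0) = 16860.97 c
Set equal: c = 34060 / 16860.97 = 2.02 J/(g·°C)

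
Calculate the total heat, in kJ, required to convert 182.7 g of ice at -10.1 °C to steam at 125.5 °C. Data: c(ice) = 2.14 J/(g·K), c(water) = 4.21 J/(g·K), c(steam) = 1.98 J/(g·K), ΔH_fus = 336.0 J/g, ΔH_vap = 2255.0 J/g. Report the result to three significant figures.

q = 563 kJ

q1 (heat ice -10.1→0.0 °C): 182.7 × 2.14 × 10.1 = 3949 J
q2 (melt at 0 °C): 182.7 × 336.0 = 61387 J
q3 (heat water 0.0→100.0 °C): 182.7 × 4.21 × 100.0 = 76917 J
q4 (vaporize at 100 °C): 182.7 × 2255.0 = 411989 J
q5 (heat steam 100.0→125.5 °C): 182.7 × 1.98 × 25.5 = 9225 J
Total: 3949 + 61387 + 76917 + 411989 + 9225 = 563467 J = 563 kJ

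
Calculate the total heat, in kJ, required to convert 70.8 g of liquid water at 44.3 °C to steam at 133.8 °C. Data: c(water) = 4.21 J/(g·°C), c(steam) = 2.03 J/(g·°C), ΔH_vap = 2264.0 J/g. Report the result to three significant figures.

q = 182 kJ

q1 (heat water 44.3→100.0 °C): 70.8 × 4.21 × 55.7 = 16602 J
q2 (vaporize at 100 °C): 70.8 × 2264.0 = 160291 J
q3 (heat steam 100.0→133.8 °C): 70.8 × 2.03 × 33.8 = 4858 J
Total: 16602 + 160291 + 4858 = 181751 J = 182 kJ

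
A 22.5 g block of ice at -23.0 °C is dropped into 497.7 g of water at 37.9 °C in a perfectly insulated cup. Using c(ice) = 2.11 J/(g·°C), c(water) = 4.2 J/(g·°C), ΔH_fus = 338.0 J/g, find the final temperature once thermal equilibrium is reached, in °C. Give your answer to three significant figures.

Heat to bring ice to 0 °C and melt it: q₁ = 22.5×2.11×23.0 + 22.5×338.0 = 8696.9 J
Heat the water can supply cooling to 0 °C: 497.7×4.2×37.9 = 79223.9 J > q₁, so all ice melts.
Energy balance: 497.7×4.2×(37.9 − T) = 8696.9 + 22.5×4.2×(T − 0)
2090.34(37.9 − T) = 8696.9 + 94.5 T
79223.9 − 8696.9 = 2184.84 T
T = 70527.0 / 2184.84 = 32.28 °C

T_f = 32.3 °C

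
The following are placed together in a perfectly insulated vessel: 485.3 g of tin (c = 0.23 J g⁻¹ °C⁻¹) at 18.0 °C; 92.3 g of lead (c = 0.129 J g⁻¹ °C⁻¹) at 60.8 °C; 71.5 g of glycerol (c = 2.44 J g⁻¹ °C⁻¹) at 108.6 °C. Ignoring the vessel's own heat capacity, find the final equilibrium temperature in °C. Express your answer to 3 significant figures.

T_f = 72.8 °C

Σ mᵢcᵢ(T − Tᵢ) = 0  ⇒  T = Σ mᵢcᵢTᵢ / Σ mᵢcᵢ
Σ mᵢcᵢ = 485.3×0.23 + 92.3×0.129 + 71.5×2.44 = 297.9857
Σ mᵢcᵢTᵢ = 111.619×18.0 + 11.9067×60.8 + 174.46×108.6 = 21679
T = 21679 / 297.9857 = 72.75 °C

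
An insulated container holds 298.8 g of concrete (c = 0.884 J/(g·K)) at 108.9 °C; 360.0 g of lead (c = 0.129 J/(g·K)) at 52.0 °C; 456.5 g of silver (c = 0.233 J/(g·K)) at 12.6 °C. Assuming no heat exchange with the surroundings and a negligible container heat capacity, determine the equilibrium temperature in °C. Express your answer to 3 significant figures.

T_f = 78.0 °C

Σ mᵢcᵢ(T − Tᵢ) = 0  ⇒  T = Σ mᵢcᵢTᵢ / Σ mᵢcᵢ
Σ mᵢcᵢ = 298.8×0.884 + 360.0×0.129 + 456.5×0.233 = 416.9437
Σ mᵢcᵢTᵢ = 264.1392×108.9 + 46.44×52.0 + 106.3645×12.6 = 32520
T = 32520 / 416.9437 = 78.00 °C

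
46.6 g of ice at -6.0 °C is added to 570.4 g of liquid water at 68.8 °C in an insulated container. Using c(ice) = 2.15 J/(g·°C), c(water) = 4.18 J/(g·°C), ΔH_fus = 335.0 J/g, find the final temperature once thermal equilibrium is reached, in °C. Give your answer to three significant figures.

T_f = 57.3 °C

Heat to bring ice to 0 °C and melt it: q₁ = 46.6×2.15×6.0 + 46.6×335.0 = 16212 J
Heat the water can supply cooling to 0 °C: 570.4×4.18×68.8 = 164038 J > q₁, so all ice melts.
Energy balance: 570.4×4.18×(68.8 − T) = 16212 + 46.6×4.18×(T − 0)
2384.272(68.8 − T) = 16212 + 194.788 T
164038 − 16212 = 2579.060 T
T = 147826 / 2579.060 = 57.32 °C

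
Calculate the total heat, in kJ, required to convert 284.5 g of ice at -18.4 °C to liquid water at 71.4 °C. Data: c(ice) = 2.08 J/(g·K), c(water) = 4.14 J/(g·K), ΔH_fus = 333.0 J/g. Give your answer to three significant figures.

q = 190 kJ

q1 (heat ice -18.4→0.0 °C): 284.5 × 2.08 × 18.4 = 10888 J
q2 (melt at 0 °C): 284.5 × 333.0 = 94739 J
q3 (heat water 0.0→71.4 °C): 284.5 × 4.14 × 71.4 = 84097 J
Total: 10888 + 94739 + 84097 = 189724 J = 190 kJ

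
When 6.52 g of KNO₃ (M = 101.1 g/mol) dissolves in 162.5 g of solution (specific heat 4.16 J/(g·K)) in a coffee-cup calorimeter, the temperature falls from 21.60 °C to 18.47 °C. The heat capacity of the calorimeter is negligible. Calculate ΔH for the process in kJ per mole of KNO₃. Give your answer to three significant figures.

ΔH = 32.8 kJ/mol

|ΔT| = |18.47 − 21.60| = 3.13 °C
|q_surr| = (162.5 × 4.16) × 3.13 = 676 × 3.13 = 2116 J
n(KNO₃) = 6.52 / 101.1 = 0.06449 mol
Temperature fell, so q_rxn = +|q_surr| = 2.116 kJ
ΔH = q_rxn / n = 32.81 kJ/mol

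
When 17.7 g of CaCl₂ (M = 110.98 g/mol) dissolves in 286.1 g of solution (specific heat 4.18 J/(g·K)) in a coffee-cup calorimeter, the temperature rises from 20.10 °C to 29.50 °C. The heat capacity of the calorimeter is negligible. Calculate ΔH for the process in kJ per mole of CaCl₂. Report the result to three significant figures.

ΔH = -70.5 kJ/mol

|ΔT| = |29.50 − 20.10| = 9.40 °C
|q_surr| = (286.1 × 4.18) × 9.40 = 1195.898 × 9.40 = 11240 J
n(CaCl₂) = 17.7 / 110.98 = 0.1595 mol
Temperature rose, so q_rxn = −|q_surr| = -11.24 kJ
ΔH = q_rxn / n = -70.47 kJ/mol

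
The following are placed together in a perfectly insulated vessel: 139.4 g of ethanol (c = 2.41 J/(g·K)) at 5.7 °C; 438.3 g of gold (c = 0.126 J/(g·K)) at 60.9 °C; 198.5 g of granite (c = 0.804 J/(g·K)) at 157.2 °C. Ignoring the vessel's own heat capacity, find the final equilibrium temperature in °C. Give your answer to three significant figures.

Σ mᵢcᵢ(T − Tᵢ) = 0  ⇒  T = Σ mᵢcᵢTᵢ / Σ mᵢcᵢ
Σ mᵢcᵢ = 139.4×2.41 + 438.3×0.126 + 198.5×0.804 = 550.7738
Σ mᵢcᵢTᵢ = 335.954×5.7 + 55.2258×60.9 + 159.594×157.2 = 30366
T = 30366 / 550.7738 = 55.13 °C

T_f = 55.1 °C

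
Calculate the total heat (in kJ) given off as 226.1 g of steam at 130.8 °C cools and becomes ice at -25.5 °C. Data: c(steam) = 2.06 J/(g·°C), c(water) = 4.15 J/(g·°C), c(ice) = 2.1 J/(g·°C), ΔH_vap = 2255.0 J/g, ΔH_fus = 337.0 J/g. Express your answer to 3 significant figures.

q = 706 kJ

q1 (cool steam 130.8→100 °C): 226.1 × 2.06 × 30.8 = 14346 J
q2 (condense at 100 °C): 226.1 × 2255.0 = 509856 J
q3 (cool water 100→0 °C): 226.1 × 4.15 × 100.0 = 93832 J
q4 (freeze at 0 °C): 226.1 × 337.0 = 76196 J
q5 (cool ice 0→-25.5 °C): 226.1 × 2.1 × 25.5 = 12108 J
Total: 14346 + 509856 + 93832 + 76196 + 12108 = 706338 J = 706 kJ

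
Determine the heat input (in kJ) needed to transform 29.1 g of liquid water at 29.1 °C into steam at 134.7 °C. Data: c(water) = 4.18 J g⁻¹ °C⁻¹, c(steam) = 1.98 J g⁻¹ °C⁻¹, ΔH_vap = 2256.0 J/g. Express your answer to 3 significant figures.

q = 76.3 kJ

q1 (heat water 29.1→100.0 °C): 29.1 × 4.18 × 70.9 = 8624 J
q2 (vaporize at 100 °C): 29.1 × 2256.0 = 65650 J
q3 (heat steam 100.0→134.7 °C): 29.1 × 1.98 × 34.7 = 1999 J
Total: 8624 + 65650 + 1999 = 76273 J = 76.3 kJ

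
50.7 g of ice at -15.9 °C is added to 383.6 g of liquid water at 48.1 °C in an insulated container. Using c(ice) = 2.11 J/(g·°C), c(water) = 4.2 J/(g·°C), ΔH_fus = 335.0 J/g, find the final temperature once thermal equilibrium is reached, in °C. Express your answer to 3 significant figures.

Heat to bring ice to 0 °C and melt it: q₁ = 50.7×2.11×15.9 + 50.7×335.0 = 18685 J
Heat the water can supply cooling to 0 °C: 383.6×4.2×48.1 = 77494.9 J > q₁, so all ice melts.
Energy balance: 383.6×4.2×(48.1 − T) = 18685 + 50.7×4.2×(T − 0)
1611.12(48.1 − T) = 18685 + 212.94 T
77494.9 − 18685 = 1824.06 T
T = 58809.9 / 1824.06 = 32.24 °C

T_f = 32.2 °C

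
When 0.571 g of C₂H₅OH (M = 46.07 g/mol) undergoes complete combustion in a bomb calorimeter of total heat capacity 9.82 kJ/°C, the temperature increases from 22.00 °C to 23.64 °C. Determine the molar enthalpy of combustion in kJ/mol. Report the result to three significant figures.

ΔT = 23.64 − 22.00 = 1.64 °C
q_cal = C_cal × ΔT = 9.82 × 1.64 = 16.1048 kJ
n = 0.571 / 46.07 = 0.01239 mol
q_rxn = −q_cal = -16.1048 kJ
ΔH = -16.1048 / 0.01239 = -1300 kJ/mol

ΔH = -1300 kJ/mol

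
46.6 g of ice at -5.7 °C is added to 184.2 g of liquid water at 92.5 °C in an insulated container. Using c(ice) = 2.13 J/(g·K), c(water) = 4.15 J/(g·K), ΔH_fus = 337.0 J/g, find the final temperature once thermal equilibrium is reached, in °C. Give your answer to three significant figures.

T_f = 56.8 °C

Heat to bring ice to 0 °C and melt it: q₁ = 46.6×2.13×5.7 + 46.6×337.0 = 16270 J
Heat the water can supply cooling to 0 °C: 184.2×4.15×92.5 = 70709.8 J > q₁, so all ice melts.
Energy balance: 184.2×4.15×(92.5 − T) = 16270 + 46.6×4.15×(T − 0)
764.43(92.5 − T) = 16270 + 193.39 T
70709.8 − 16270 = 957.82 T
T = 54439.8 / 957.82 = 56.84 °C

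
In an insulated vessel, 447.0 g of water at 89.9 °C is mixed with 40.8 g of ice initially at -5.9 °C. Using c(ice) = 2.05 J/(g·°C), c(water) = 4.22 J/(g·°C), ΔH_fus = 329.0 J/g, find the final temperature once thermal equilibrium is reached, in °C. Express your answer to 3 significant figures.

Heat to bring ice to 0 °C and melt it: q₁ = 40.8×2.05×5.9 + 40.8×329.0 = 13917 J
Heat the water can supply cooling to 0 °C: 447.0×4.22×89.9 = 169582 J > q₁, so all ice melts.
Energy balance: 447.0×4.22×(89.9 − T) = 13917 + 40.8×4.22×(T − 0)
1886.34(89.9 − T) = 13917 + 172.176 T
169582 − 13917 = 2058.516 T
T = 155665 / 2058.516 = 75.62 °C

T_f = 75.6 °C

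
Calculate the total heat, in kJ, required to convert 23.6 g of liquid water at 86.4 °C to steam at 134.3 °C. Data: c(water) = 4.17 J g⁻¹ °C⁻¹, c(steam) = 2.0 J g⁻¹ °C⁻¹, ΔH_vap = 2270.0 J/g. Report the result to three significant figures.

q = 56.5 kJ

q1 (heat water 86.4→100.0 °C): 23.6 × 4.17 × 13.6 = 1338 J
q2 (vaporize at 100 °C): 23.6 × 2270.0 = 53572 J
q3 (heat steam 100.0→134.3 °C): 23.6 × 2.0 × 34.3 = 1619 J
Total: 1338 + 53572 + 1619 = 56529 J = 56.5 kJ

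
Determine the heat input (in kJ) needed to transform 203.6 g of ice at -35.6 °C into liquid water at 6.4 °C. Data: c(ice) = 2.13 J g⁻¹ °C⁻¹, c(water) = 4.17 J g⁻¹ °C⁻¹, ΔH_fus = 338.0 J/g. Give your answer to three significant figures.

q1 (heat ice -35.6→0.0 °C): 203.6 × 2.13 × 35.6 = 15439 J
q2 (melt at 0 °C): 203.6 × 338.0 = 68817 J
q3 (heat water 0.0→6.4 °C): 203.6 × 4.17 × 6.4 = 5434 J
Total: 15439 + 68817 + 5434 = 89690 J = 89.7 kJ

q = 89.7 kJ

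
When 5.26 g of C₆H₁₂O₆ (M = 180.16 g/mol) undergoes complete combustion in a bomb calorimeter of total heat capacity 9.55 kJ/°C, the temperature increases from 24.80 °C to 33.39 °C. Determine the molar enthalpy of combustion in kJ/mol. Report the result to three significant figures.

ΔT = 33.39 − 24.80 = 8.59 °C
q_cal = C_cal × ΔT = 9.55 × 8.59 = 82.0345 kJ
n = 5.26 / 180.16 = 0.02920 mol
q_rxn = −q_cal = -82.0345 kJ
ΔH = -82.0345 / 0.02920 = -2809 kJ/mol

ΔH = -2810 kJ/mol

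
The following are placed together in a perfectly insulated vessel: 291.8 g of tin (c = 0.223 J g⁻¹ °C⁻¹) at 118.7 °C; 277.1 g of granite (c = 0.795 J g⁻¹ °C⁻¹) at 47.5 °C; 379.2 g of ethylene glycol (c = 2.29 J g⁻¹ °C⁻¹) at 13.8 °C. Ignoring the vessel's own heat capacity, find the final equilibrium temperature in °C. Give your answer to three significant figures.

T_f = 26.2 °C

Σ mᵢcᵢ(T − Tᵢ) = 0  ⇒  T = Σ mᵢcᵢTᵢ / Σ mᵢcᵢ
Σ mᵢcᵢ = 291.8×0.223 + 277.1×0.795 + 379.2×2.29 = 1153.7339
Σ mᵢcᵢTᵢ = 65.0714×118.7 + 220.2945×47.5 + 868.368×13.8 = 30171
T = 30171 / 1153.7339 = 26.15 °C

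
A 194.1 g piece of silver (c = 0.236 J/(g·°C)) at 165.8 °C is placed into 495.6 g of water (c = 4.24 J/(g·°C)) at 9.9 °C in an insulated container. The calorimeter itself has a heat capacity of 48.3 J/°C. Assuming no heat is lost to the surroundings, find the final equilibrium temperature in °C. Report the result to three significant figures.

T_f = 13.2 °C

Heat lost by silver = heat gained by water + calorimeter.
(194.1)(0.236)(165.8 − T) = [(495.6)(4.24) + 48.3](T − 9.9)
45.8076 (165.8 − T) = 2149.644 (T − 9.9)
7594.9 − 45.8076 T = 2149.644 T − 21281
28875.9 = 2195.4516 T
T = 13.15 °C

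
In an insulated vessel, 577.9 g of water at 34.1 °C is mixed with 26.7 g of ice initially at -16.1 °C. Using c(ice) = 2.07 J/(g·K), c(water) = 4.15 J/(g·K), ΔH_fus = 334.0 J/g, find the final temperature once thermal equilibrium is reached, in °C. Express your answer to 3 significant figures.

T_f = 28.7 °C

Heat to bring ice to 0 °C and melt it: q₁ = 26.7×2.07×16.1 + 26.7×334.0 = 9807.6 J
Heat the water can supply cooling to 0 °C: 577.9×4.15×34.1 = 81781.5 J > q₁, so all ice melts.
Energy balance: 577.9×4.15×(34.1 − T) = 9807.6 + 26.7×4.15×(T − 0)
2398.285(34.1 − T) = 9807.6 + 110.805 T
81781.5 − 9807.6 = 2509.090 T
T = 71973.9 / 2509.090 = 28.69 °C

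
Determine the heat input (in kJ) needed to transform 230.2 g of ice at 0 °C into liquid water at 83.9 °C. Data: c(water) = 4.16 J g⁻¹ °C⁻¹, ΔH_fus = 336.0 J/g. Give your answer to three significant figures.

q = 158 kJ

q1 (melt at 0 °C): 230.2 × 336.0 = 77347 J
q2 (heat water 0.0→83.9 °C): 230.2 × 4.16 × 83.9 = 80345 J
Total: 77347 + 80345 = 157692 J = 158 kJ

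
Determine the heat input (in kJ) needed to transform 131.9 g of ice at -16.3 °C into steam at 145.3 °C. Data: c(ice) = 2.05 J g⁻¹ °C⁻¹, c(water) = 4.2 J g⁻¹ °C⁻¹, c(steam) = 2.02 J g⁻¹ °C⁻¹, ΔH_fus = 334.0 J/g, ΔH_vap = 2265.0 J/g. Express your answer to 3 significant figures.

q1 (heat ice -16.3→0.0 °C): 131.9 × 2.05 × 16.3 = 4407 J
q2 (melt at 0 °C): 131.9 × 334.0 = 44055 J
q3 (heat water 0.0→100.0 °C): 131.9 × 4.2 × 100.0 = 55398 J
q4 (vaporize at 100 °C): 131.9 × 2265.0 = 298754 J
q5 (heat steam 100.0→145.3 °C): 131.9 × 2.02 × 45.3 = 12070 J
Total: 4407 + 44055 + 55398 + 298754 + 12070 = 414684 J = 415 kJ

q = 415 kJ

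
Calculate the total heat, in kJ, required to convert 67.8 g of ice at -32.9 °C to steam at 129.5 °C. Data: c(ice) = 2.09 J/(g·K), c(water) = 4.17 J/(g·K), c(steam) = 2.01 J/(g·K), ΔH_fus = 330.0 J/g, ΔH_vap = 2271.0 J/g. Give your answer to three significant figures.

q1 (heat ice -32.9→0.0 °C): 67.8 × 2.09 × 32.9 = 4662 J
q2 (melt at 0 °C): 67.8 × 330.0 = 22374 J
q3 (heat water 0.0→100.0 °C): 67.8 × 4.17 × 100.0 = 28273 J
q4 (vaporize at 100 °C): 67.8 × 2271.0 = 153974 J
q5 (heat steam 100.0→129.5 °C): 67.8 × 2.01 × 29.5 = 4020 J
Total: 4662 + 22374 + 28273 + 153974 + 4020 = 213303 J = 213 kJ

q = 213 kJ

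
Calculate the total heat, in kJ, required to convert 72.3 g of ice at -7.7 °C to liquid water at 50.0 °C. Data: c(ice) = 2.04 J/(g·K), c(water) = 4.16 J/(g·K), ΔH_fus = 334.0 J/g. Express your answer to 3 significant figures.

q = 40.3 kJ

q1 (heat ice -7.7→0.0 °C): 72.3 × 2.04 × 7.7 = 1136 J
q2 (melt at 0 °C): 72.3 × 334.0 = 24148 J
q3 (heat water 0.0→50.0 °C): 72.3 × 4.16 × 50.0 = 15038 J
Total: 1136 + 24148 + 15038 = 40322 J = 40.3 kJ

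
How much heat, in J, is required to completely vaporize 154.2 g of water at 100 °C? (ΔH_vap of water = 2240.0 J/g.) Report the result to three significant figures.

q = m × ΔH_vap = 154.2 × 2240.0 = 345400 J

q = 345000 J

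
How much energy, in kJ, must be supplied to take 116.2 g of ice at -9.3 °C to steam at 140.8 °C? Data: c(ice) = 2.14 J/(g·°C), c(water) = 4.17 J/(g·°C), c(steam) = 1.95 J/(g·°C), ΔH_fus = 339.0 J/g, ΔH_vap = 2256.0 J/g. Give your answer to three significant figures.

q1 (heat ice -9.3→0.0 °C): 116.2 × 2.14 × 9.3 = 2313 J
q2 (melt at 0 °C): 116.2 × 339.0 = 39392 J
q3 (heat water 0.0→100.0 °C): 116.2 × 4.17 × 100.0 = 48455 J
q4 (vaporize at 100 °C): 116.2 × 2256.0 = 262147 J
q5 (heat steam 100.0→140.8 °C): 116.2 × 1.95 × 40.8 = 9245 J
Total: 2313 + 39392 + 48455 + 262147 + 9245 = 361552 J = 362 kJ

q = 362 kJ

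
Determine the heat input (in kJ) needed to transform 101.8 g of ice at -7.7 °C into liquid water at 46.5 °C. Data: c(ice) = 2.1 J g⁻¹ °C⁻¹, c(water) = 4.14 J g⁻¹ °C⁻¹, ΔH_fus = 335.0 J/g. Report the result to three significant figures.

q1 (heat ice -7.7→0.0 °C): 101.8 × 2.1 × 7.7 = 1646 J
q2 (melt at 0 °C): 101.8 × 335.0 = 34103 J
q3 (heat water 0.0→46.5 °C): 101.8 × 4.14 × 46.5 = 19598 J
Total: 1646 + 34103 + 19598 = 55347 J = 55.3 kJ

q = 55.3 kJ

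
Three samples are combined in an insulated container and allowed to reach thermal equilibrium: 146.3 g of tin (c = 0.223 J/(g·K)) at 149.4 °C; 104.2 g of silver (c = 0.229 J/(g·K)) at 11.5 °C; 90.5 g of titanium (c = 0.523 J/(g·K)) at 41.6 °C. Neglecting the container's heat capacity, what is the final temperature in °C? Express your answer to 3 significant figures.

Σ mᵢcᵢ(T − Tᵢ) = 0  ⇒  T = Σ mᵢcᵢTᵢ / Σ mᵢcᵢ
Σ mᵢcᵢ = 146.3×0.223 + 104.2×0.229 + 90.5×0.523 = 103.8182
Σ mᵢcᵢTᵢ = 32.6249×149.4 + 23.8618×11.5 + 47.3315×41.6 = 7117.6
T = 7117.6 / 103.8182 = 68.56 °C

T_f = 68.6 °C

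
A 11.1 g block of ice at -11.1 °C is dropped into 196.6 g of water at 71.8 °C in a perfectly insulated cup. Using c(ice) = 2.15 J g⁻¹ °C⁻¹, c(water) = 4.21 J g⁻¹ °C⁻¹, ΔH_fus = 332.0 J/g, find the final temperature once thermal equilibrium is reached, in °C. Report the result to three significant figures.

Heat to bring ice to 0 °C and melt it: q₁ = 11.1×2.15×11.1 + 11.1×332.0 = 3950.1 J
Heat the water can supply cooling to 0 °C: 196.6×4.21×71.8 = 59427.9 J > q₁, so all ice melts.
Energy balance: 196.6×4.21×(71.8 − T) = 3950.1 + 11.1×4.21×(T − 0)
827.686(71.8 − T) = 3950.1 + 46.731 T
59427.9 − 3950.1 = 874.417 T
T = 55477.8 / 874.417 = 63.445 °C

T_f = 63.4 °C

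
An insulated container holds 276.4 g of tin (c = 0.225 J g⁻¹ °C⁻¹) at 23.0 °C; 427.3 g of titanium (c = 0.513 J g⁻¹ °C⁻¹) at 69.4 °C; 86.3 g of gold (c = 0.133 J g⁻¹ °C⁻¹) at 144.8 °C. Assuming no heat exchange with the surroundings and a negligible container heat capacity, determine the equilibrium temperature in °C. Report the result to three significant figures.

T_f = 62.5 °C

Σ mᵢcᵢ(T − Tᵢ) = 0  ⇒  T = Σ mᵢcᵢTᵢ / Σ mᵢcᵢ
Σ mᵢcᵢ = 276.4×0.225 + 427.3×0.513 + 86.3×0.133 = 292.8728
Σ mᵢcᵢTᵢ = 62.19×23.0 + 219.2049×69.4 + 11.4779×144.8 = 18305
T = 18305 / 292.8728 = 62.50 °C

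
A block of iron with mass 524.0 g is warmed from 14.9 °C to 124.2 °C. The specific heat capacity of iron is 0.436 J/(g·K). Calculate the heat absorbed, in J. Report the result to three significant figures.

q = 25000 J

q = m c ΔT = 524.0 × 0.436 × (124.2 − 14.9)
q = 524.0 × 0.436 × 109.3 = 24970 J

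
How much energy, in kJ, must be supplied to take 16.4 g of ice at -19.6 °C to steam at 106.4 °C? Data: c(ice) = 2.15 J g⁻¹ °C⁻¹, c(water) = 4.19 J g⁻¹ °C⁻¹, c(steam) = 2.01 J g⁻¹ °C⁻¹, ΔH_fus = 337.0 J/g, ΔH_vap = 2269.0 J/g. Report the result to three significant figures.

q1 (heat ice -19.6→0.0 °C): 16.4 × 2.15 × 19.6 = 691 J
q2 (melt at 0 °C): 16.4 × 337.0 = 5527 J
q3 (heat water 0.0→100.0 °C): 16.4 × 4.19 × 100.0 = 6872 J
q4 (vaporize at 100 °C): 16.4 × 2269.0 = 37212 J
q5 (heat steam 100.0→106.4 °C): 16.4 × 2.01 × 6.4 = 211 J
Total: 691 + 5527 + 6872 + 37212 + 211 = 50513 J = 50.5 kJ

q = 50.5 kJ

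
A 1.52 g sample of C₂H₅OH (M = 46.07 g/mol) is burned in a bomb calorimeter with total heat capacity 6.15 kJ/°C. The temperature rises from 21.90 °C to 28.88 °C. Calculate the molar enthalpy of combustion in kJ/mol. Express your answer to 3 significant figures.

ΔT = 28.88 − 21.90 = 6.98 °C
q_cal = C_cal × ΔT = 6.15 × 6.98 = 42.927 kJ
n = 1.52 / 46.07 = 0.03299 mol
q_rxn = −q_cal = -42.927 kJ
ΔH = -42.927 / 0.03299 = -1301 kJ/mol

ΔH = -1300 kJ/mol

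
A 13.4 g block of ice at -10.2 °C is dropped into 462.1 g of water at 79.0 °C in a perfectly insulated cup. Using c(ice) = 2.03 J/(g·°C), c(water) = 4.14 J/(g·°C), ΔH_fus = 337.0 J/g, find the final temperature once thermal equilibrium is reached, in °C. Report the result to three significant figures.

Heat to bring ice to 0 °C and melt it: q₁ = 13.4×2.03×10.2 + 13.4×337.0 = 4793.3 J
Heat the water can supply cooling to 0 °C: 462.1×4.14×79.0 = 151134 J > q₁, so all ice melts.
Energy balance: 462.1×4.14×(79.0 − T) = 4793.3 + 13.4×4.14×(T − 0)
1913.094(79.0 − T) = 4793.3 + 55.476 T
151134 − 4793.3 = 1968.570 T
T = 146340.7 / 1968.570 = 74.34 °C

T_f = 74.3 °C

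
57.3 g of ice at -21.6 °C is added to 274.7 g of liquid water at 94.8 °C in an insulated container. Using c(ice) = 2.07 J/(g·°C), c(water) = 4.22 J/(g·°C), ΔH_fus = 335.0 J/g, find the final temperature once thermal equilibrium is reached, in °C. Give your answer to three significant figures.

T_f = 62.9 °C

Heat to bring ice to 0 °C and melt it: q₁ = 57.3×2.07×21.6 + 57.3×335.0 = 21757 J
Heat the water can supply cooling to 0 °C: 274.7×4.22×94.8 = 109895 J > q₁, so all ice melts.
Energy balance: 274.7×4.22×(94.8 − T) = 21757 + 57.3×4.22×(T − 0)
1159.234(94.8 − T) = 21757 + 241.806 T
109895 − 21757 = 1401.040 T
T = 88138 / 1401.040 = 62.91 °C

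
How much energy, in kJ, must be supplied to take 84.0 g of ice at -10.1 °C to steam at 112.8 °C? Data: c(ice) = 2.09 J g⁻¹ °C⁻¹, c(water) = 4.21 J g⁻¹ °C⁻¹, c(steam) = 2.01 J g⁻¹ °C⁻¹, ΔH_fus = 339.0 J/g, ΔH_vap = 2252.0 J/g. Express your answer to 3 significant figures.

q = 257 kJ

q1 (heat ice -10.1→0.0 °C): 84.0 × 2.09 × 10.1 = 1773 J
q2 (melt at 0 °C): 84.0 × 339.0 = 28476 J
q3 (heat water 0.0→100.0 °C): 84.0 × 4.21 × 100.0 = 35364 J
q4 (vaporize at 100 °C): 84.0 × 2252.0 = 189168 J
q5 (heat steam 100.0→112.8 °C): 84.0 × 2.01 × 12.8 = 2161 J
Total: 1773 + 28476 + 35364 + 189168 + 2161 = 256942 J = 257 kJ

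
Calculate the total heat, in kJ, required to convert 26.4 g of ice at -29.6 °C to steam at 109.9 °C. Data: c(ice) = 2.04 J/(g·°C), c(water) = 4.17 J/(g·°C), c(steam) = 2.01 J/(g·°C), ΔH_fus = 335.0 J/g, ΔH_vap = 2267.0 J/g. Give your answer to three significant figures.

q = 81.8 kJ

q1 (heat ice -29.6→0.0 °C): 26.4 × 2.04 × 29.6 = 1594 J
q2 (melt at 0 °C): 26.4 × 335.0 = 8844 J
q3 (heat water 0.0→100.0 °C): 26.4 × 4.17 × 100.0 = 11009 J
q4 (vaporize at 100 °C): 26.4 × 2267.0 = 59849 J
q5 (heat steam 100.0→109.9 °C): 26.4 × 2.01 × 9.9 = 525 J
Total: 1594 + 8844 + 11009 + 59849 + 525 = 81821 J = 81.8 kJ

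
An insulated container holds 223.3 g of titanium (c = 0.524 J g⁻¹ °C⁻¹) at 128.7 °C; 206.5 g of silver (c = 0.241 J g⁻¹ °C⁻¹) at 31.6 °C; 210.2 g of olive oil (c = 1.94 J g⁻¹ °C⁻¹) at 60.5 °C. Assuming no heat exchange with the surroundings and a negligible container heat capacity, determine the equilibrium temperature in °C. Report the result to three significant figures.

T_f = 71.9 °C

Σ mᵢcᵢ(T − Tᵢ) = 0  ⇒  T = Σ mᵢcᵢTᵢ / Σ mᵢcᵢ
Σ mᵢcᵢ = 223.3×0.524 + 206.5×0.241 + 210.2×1.94 = 574.5637
Σ mᵢcᵢTᵢ = 117.0092×128.7 + 49.7665×31.6 + 407.788×60.5 = 41303
T = 41303 / 574.5637 = 71.89 °C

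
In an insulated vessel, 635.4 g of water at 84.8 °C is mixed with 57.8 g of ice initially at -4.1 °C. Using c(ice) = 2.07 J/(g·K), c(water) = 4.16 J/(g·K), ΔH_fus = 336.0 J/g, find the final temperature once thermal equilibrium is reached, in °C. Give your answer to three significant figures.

T_f = 70.8 °C

Heat to bring ice to 0 °C and melt it: q₁ = 57.8×2.07×4.1 + 57.8×336.0 = 19911 J
Heat the water can supply cooling to 0 °C: 635.4×4.16×84.8 = 224149 J > q₁, so all ice melts.
Energy balance: 635.4×4.16×(84.8 − T) = 19911 + 57.8×4.16×(T − 0)
2643.264(84.8 − T) = 19911 + 240.448 T
224149 − 19911 = 2883.712 T
T = 204238 / 2883.712 = 70.82 °C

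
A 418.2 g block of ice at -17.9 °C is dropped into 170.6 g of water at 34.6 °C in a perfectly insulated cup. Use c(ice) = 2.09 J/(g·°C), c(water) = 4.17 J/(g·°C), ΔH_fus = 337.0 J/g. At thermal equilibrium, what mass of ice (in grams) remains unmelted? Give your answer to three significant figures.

m_ice remaining = 392 g

Heat to warm all ice to 0 °C: 418.2×2.09×17.9 = 15645 J
Heat released by water cooling to 0 °C: 170.6×4.17×34.6 = 24615 J
24615 J < 15645 + 418.2×337.0 = 156578.4 J, so not all ice melts; final T = 0 °C.
Heat left for melting: 24615 − 15645 = 8970 J
Mass melted = 8970 / 337.0 = 26.62 g
Ice remaining = 418.2 − 26.62 = 391.58 g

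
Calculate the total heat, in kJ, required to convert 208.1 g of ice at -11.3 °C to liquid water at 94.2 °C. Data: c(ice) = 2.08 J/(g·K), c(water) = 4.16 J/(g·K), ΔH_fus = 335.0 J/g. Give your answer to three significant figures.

q1 (heat ice -11.3→0.0 °C): 208.1 × 2.08 × 11.3 = 4891 J
q2 (melt at 0 °C): 208.1 × 335.0 = 69714 J
q3 (heat water 0.0→94.2 °C): 208.1 × 4.16 × 94.2 = 81549 J
Total: 4891 + 69714 + 81549 = 156154 J = 156 kJ

q = 156 kJ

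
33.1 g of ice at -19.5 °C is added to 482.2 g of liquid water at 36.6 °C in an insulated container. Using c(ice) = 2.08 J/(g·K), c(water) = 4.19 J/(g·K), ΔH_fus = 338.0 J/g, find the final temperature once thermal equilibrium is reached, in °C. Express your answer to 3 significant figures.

Heat to bring ice to 0 °C and melt it: q₁ = 33.1×2.08×19.5 + 33.1×338.0 = 12530 J
Heat the water can supply cooling to 0 °C: 482.2×4.19×36.6 = 73947.3 J > q₁, so all ice melts.
Energy balance: 482.2×4.19×(36.6 − T) = 12530 + 33.1×4.19×(T − 0)
2020.418(36.6 − T) = 12530 + 138.689 T
73947.3 − 12530 = 2159.107 T
T = 61417.3 / 2159.107 = 28.446 °C

T_f = 28.4 °C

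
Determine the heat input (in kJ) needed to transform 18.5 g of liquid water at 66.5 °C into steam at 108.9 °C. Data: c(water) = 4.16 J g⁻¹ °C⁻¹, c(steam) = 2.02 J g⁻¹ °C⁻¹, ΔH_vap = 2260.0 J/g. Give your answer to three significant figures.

q1 (heat water 66.5→100.0 °C): 18.5 × 4.16 × 33.5 = 2578 J
q2 (vaporize at 100 °C): 18.5 × 2260.0 = 41810 J
q3 (heat steam 100.0→108.9 °C): 18.5 × 2.02 × 8.9 = 333 J
Total: 2578 + 41810 + 333 = 44721 J = 44.7 kJ

q = 44.7 kJ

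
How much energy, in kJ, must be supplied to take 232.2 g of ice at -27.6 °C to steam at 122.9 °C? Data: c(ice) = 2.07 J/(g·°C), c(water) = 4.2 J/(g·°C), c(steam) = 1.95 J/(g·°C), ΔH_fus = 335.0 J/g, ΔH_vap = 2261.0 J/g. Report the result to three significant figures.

q1 (heat ice -27.6→0.0 °C): 232.2 × 2.07 × 27.6 = 13266 J
q2 (melt at 0 °C): 232.2 × 335.0 = 77787 J
q3 (heat water 0.0→100.0 °C): 232.2 × 4.2 × 100.0 = 97524 J
q4 (vaporize at 100 °C): 232.2 × 2261.0 = 525004 J
q5 (heat steam 100.0→122.9 °C): 232.2 × 1.95 × 22.9 = 10369 J
Total: 13266 + 77787 + 97524 + 525004 + 10369 = 723950 J = 724 kJ

q = 724 kJ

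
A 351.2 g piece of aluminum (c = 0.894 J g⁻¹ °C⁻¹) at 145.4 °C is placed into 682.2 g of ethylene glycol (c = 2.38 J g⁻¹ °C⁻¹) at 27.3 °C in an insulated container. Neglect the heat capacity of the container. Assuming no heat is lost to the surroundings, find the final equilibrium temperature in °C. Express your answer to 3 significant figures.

Heat lost by aluminum = heat gained by ethylene glycol.
(351.2)(0.894)(145.4 − T) = (682.2)(2.38)(T − 27.3)
313.9728 (145.4 − T) = 1623.636 (T − 27.3)
45652 − 313.9728 T = 1623.636 T − 44325
89977 = 1937.6088 T
T = 46.44 °C

T_f = 46.4 °C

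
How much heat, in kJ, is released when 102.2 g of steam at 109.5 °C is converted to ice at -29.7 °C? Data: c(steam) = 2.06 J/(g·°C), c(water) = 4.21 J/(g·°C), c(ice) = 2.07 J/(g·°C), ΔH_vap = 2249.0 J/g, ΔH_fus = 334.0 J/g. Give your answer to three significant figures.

q = 315 kJ

q1 (cool steam 109.5→100 °C): 102.2 × 2.06 × 9.5 = 2000 J
q2 (condense at 100 °C): 102.2 × 2249.0 = 229848 J
q3 (cool water 100→0 °C): 102.2 × 4.21 × 100.0 = 43026 J
q4 (freeze at 0 °C): 102.2 × 334.0 = 34135 J
q5 (cool ice 0→-29.7 °C): 102.2 × 2.07 × 29.7 = 6283 J
Total: 2000 + 229848 + 43026 + 34135 + 6283 = 315292 J = 315 kJ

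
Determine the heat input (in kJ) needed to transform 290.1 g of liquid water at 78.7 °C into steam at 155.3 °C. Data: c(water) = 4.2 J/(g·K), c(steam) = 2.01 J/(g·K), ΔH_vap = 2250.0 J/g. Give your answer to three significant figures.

q = 711 kJ

q1 (heat water 78.7→100.0 °C): 290.1 × 4.2 × 21.3 = 25952 J
q2 (vaporize at 100 °C): 290.1 × 2250.0 = 652725 J
q3 (heat steam 100.0→155.3 °C): 290.1 × 2.01 × 55.3 = 32245 J
Total: 25952 + 652725 + 32245 = 710922 J = 711 kJ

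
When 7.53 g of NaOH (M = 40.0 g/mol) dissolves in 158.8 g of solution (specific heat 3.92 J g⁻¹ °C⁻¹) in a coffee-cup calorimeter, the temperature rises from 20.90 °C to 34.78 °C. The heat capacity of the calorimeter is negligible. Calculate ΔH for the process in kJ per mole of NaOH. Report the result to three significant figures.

|ΔT| = |34.78 − 20.90| = 13.88 °C
|q_surr| = (158.8 × 3.92) × 13.88 = 622.496 × 13.88 = 8640 J
n(NaOH) = 7.53 / 40.0 = 0.1883 mol
Temperature rose, so q_rxn = −|q_surr| = -8.640 kJ
ΔH = q_rxn / n = -45.88 kJ/mol

ΔH = -45.9 kJ/mol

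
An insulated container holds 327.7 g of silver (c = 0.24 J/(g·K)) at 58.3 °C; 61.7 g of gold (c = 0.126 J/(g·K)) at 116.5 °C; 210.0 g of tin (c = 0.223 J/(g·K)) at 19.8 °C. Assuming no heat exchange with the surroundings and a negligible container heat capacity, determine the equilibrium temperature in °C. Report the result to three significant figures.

Σ mᵢcᵢ(T − Tᵢ) = 0  ⇒  T = Σ mᵢcᵢTᵢ / Σ mᵢcᵢ
Σ mᵢcᵢ = 327.7×0.24 + 61.7×0.126 + 210.0×0.223 = 133.2522
Σ mᵢcᵢTᵢ = 78.648×58.3 + 7.7742×116.5 + 46.83×19.8 = 6418.1
T = 6418.1 / 133.2522 = 48.17 °C

T_f = 48.2 °C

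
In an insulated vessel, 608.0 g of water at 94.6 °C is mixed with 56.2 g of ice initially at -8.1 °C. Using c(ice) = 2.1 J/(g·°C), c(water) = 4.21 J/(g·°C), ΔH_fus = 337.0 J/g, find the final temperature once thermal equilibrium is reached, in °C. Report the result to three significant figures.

Heat to bring ice to 0 °C and melt it: q₁ = 56.2×2.1×8.1 + 56.2×337.0 = 19895 J
Heat the water can supply cooling to 0 °C: 608.0×4.21×94.6 = 242146 J > q₁, so all ice melts.
Energy balance: 608.0×4.21×(94.6 − T) = 19895 + 56.2×4.21×(T − 0)
2559.68(94.6 − T) = 19895 + 236.602 T
242146 − 19895 = 2796.282 T
T = 222251 / 2796.282 = 79.48 °C

T_f = 79.5 °C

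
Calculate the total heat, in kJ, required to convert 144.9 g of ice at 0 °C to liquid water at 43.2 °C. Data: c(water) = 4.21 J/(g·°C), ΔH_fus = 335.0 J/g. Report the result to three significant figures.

q1 (melt at 0 °C): 144.9 × 335.0 = 48542 J
q2 (heat water 0.0→43.2 °C): 144.9 × 4.21 × 43.2 = 26353 J
Total: 48542 + 26353 = 74895 J = 74.9 kJ

q = 74.9 kJ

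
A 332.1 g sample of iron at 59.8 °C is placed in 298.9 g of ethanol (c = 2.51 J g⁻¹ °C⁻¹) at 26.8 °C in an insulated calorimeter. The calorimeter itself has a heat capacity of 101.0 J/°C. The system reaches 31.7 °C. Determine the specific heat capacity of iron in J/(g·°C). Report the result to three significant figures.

c = 0.447 J/(g·°C)

q_gained = (298.9 × 2.51 + 101.0) × (31.7 − 26.8) = 4171 J
q_lost = 332.1 × c × (59.8 − 31.7) = 9332.01 c
Set equal: c = 4171 / 9332.01 = 0.447 J/(g·°C)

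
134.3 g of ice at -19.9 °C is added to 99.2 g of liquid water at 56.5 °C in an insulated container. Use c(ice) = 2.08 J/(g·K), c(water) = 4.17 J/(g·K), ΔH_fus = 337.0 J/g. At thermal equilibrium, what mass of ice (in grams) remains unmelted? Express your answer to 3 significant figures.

m_ice remaining = 81.4 g

Heat to warm all ice to 0 °C: 134.3×2.08×19.9 = 5558.9 J
Heat released by water cooling to 0 °C: 99.2×4.17×56.5 = 23372 J
23372 J < 5558.9 + 134.3×337.0 = 50818.0 J, so not all ice melts; final T = 0 °C.
Heat left for melting: 23372 − 5558.9 = 17813.1 J
Mass melted = 17813.1 / 337.0 = 52.86 g
Ice remaining = 134.3 − 52.86 = 81.44 g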